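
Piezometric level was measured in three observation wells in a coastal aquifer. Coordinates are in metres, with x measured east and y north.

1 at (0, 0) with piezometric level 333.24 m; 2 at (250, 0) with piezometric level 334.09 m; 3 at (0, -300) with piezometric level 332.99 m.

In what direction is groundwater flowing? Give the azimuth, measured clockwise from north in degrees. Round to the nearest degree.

256°

∂h/∂x = (334.09 − 333.24) / (250 − 0) = +0.003400
∂h/∂y = (332.99 − 333.24) / (-300 − 0) = +0.0008333
Flow direction (−∇h) has components (-0.003400 E, -0.0008333 N).
Azimuth = atan2(E, N) = atan2(-0.003400, -0.0008333) = 256.2° ≈ 256°.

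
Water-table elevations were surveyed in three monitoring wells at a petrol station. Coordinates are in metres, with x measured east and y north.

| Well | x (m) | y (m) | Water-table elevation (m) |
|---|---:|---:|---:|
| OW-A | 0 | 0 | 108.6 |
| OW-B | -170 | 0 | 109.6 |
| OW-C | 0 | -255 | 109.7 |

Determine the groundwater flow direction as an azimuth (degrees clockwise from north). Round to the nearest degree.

∂h/∂x = (109.6 − 108.6) / (-170 − 0) = -0.005882
∂h/∂y = (109.7 − 108.6) / (-255 − 0) = -0.004314
Flow direction (−∇h) has components (+0.005882 E, +0.004314 N).
Azimuth = atan2(E, N) = atan2(+0.005882, +0.004314) = 53.7° ≈ 054°.

054°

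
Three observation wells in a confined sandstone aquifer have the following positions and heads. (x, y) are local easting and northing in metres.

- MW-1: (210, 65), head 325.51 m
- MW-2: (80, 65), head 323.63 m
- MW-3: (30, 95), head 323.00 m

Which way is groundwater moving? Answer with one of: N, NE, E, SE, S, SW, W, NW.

W

Taking MW-1 as reference: MW-2−MW-1 = (-130, 0, -1.88); MW-3−MW-1 = (-180, 30, -2.51).
Solve a·Δx + b·Δy = Δh: det = (-130)·30 − (-180)·0 = -3900.
∂h/∂x = [(-1.88)·30 − (-2.51)·0] / -3900 = +0.01446
∂h/∂y = [(-130)·(-2.51) − (-180)·(-1.88)] / -3900 = +0.003103
Flow = −∇h = (-0.01446 east, -0.003103 north), which points west.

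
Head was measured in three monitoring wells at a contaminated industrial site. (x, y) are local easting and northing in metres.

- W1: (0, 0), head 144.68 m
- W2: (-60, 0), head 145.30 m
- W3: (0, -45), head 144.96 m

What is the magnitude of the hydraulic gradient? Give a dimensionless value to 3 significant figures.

∂h/∂x = (145.30 − 144.68) / (-60 − 0) = -0.01033
∂h/∂y = (144.96 − 144.68) / (-45 − 0) = -0.006222
|∇h| = √(-0.01033² + -0.006222²) = 0.01206

0.0121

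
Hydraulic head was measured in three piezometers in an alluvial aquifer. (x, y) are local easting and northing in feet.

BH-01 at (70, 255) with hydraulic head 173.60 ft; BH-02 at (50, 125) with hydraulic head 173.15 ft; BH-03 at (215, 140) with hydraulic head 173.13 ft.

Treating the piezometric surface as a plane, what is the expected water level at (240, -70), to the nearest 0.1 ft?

172.4 ft

With h = a·x + b·y + c and BH-01 as origin, the differences give:
  (-20)·a + (-130)·b = -0.45
  145·a + (-115)·b = -0.47
Eliminate b (×(-115) and ×(-130), subtract): 21150·a = -9.350 → a = ∂h/∂x = -0.0004421
Back-substitute: b = ∂h/∂y = +0.003530.
h(240, -70) = 173.60 + (-0.0004421)·(170) + (+0.003530)·(-325) = 173.60 -0.075 -1.147 = 172.378 ft.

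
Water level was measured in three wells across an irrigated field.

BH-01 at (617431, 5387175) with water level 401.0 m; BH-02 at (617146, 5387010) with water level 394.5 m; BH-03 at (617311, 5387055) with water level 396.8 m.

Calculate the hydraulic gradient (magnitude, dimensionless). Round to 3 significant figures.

0.0296

Differences from BH-01: to BH-02 (Δx, Δy, Δh) = (-285, -165, -6.5); to BH-03 = (-120, -120, -4.2).
Solve a·Δx + b·Δy = Δh: det = (-285)·(-120) − (-120)·(-165) = 14400.
∂h/∂x = [(-6.5)·(-120) − (-4.2)·(-165)] / 14400 = +0.006042
∂h/∂y = [(-285)·(-4.2) − (-120)·(-6.5)] / 14400 = +0.02896
|∇h| = √(0.006042² + 0.02896²) = 0.02958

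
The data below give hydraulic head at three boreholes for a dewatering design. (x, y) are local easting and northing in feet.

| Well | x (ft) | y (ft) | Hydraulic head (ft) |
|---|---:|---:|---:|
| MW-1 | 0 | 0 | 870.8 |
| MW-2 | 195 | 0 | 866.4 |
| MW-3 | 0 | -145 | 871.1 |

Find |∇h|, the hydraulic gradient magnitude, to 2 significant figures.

∂h/∂x = (866.4 − 870.8) / (195 − 0) = -0.02256
∂h/∂y = (871.1 − 870.8) / (-145 − 0) = -0.002069
|∇h| = √(-0.02256² + -0.002069²) = 0.02265

0.023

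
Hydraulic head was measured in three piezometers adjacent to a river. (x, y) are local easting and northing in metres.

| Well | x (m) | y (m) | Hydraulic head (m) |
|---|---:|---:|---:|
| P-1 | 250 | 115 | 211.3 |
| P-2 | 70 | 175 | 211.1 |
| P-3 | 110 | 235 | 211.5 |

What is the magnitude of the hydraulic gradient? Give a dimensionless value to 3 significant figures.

Differences from P-1: to P-2 (Δx, Δy, Δh) = (-180, 60, -0.2); to P-3 = (-140, 120, +0.2).
Determinant of the coordinate differences = (-180)·120 − (-140)·60 = -13200.
∂h/∂x = [(-0.2)·120 − (+0.2)·60] / -13200 = +0.002727
∂h/∂y = [(-180)·(+0.2) − (-140)·(-0.2)] / -13200 = +0.004848
|∇h| = √(0.002727² + 0.004848²) = 0.005562

0.00556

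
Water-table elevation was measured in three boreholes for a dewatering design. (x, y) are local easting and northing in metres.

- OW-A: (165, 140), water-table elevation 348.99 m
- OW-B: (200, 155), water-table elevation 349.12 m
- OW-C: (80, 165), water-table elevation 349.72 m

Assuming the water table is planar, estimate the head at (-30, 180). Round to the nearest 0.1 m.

With h = a·x + b·y + c and OW-A as origin, the differences give:
  35·a + 15·b = +0.13
  (-85)·a + 25·b = +0.73
Eliminate b (×25 and ×15, subtract): 2150·a = -7.700 → a = ∂h/∂x = -0.003581
Back-substitute: b = ∂h/∂y = +0.01702.
h(-30, 180) = 348.99 + (-0.003581)·(-195) + (+0.01702)·(40) = 348.99 +0.698 +0.681 = 350.369 m.

350.4 m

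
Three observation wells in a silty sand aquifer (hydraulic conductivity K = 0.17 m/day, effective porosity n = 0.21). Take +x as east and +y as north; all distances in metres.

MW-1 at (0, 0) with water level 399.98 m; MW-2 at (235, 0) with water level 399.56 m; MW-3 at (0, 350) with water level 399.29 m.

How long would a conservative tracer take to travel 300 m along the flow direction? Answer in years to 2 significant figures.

380 years

∂h/∂x = (399.56 − 399.98) / (235 − 0) = -0.001787
∂h/∂y = (399.29 − 399.98) / (350 − 0) = -0.001971
|∇h| = √(-0.001787² + -0.001971²) = 0.00266
Seepage velocity v = K·i/n = 0.17 × 0.00266 / 0.21 = 0.002153 m/day.
t = 300 / 0.002153 = 1.393e+05 days = 381 years.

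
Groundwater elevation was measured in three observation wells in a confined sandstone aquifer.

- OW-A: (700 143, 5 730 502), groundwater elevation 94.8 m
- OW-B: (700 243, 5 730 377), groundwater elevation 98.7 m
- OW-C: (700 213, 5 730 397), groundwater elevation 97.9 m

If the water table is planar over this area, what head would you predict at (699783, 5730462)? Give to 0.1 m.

Differences from OW-A: to OW-B (Δx, Δy, Δh) = (100, -125, +3.9); to OW-C = (70, -105, +3.1).
Determinant of the coordinate differences = 100·(-105) − 70·(-125) = -1750.
∂h/∂x = [(+3.9)·(-105) − (+3.1)·(-125)] / -1750 = +0.01257
∂h/∂y = [100·(+3.1) − 70·(+3.9)] / -1750 = -0.02114
h(699783, 5730462) = 94.8 + (+0.01257)·(-360) + (-0.02114)·(-40) = 94.8 -4.526 +0.846 = 91.120 m.

91.1 m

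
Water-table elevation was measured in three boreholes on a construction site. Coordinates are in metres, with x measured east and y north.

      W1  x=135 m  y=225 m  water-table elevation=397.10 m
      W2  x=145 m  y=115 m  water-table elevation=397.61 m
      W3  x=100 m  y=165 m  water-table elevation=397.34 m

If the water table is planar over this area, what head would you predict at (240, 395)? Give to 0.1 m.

396.4 m

With h = a·x + b·y + c and W1 as origin, the differences give:
  10·a + (-110)·b = +0.51
  (-35)·a + (-60)·b = +0.24
Eliminate b (×(-60) and ×(-110), subtract): -4450·a = -4.200 → a = ∂h/∂x = +0.0009438
Back-substitute: b = ∂h/∂y = -0.004551.
h(240, 395) = 397.10 + (+0.0009438)·(105) + (-0.004551)·(170) = 397.10 +0.099 -0.774 = 396.426 m.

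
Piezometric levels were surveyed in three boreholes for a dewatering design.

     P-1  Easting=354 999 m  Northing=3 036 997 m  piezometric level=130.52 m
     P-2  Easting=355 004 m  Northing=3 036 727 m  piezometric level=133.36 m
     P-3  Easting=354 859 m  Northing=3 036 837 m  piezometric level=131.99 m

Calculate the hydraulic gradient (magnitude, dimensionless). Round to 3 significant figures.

With h = a·x + b·y + c and P-1 as origin, the differences give:
  5·a + (-270)·b = +2.84
  (-140)·a + (-160)·b = +1.47
Eliminate b (×(-160) and ×(-270), subtract): -38600·a = -57.500 → a = ∂h/∂x = +0.001490
Back-substitute: b = ∂h/∂y = -0.01049.
|∇h| = √(0.001490² + -0.01049²) = 0.0106

0.0106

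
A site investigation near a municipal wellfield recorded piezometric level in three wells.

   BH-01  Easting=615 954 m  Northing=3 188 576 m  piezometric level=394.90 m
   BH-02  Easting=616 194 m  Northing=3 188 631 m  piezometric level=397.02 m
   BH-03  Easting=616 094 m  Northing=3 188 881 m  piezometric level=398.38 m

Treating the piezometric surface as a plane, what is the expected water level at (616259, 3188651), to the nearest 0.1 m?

397.6 m

Taking BH-01 as reference: BH-02−BH-01 = (240, 55, +2.12); BH-03−BH-01 = (140, 305, +3.48).
Solve a·Δx + b·Δy = Δh: det = 240·305 − 140·55 = 65500.
∂h/∂x = [(+2.12)·305 − (+3.48)·55] / 65500 = +0.006950
∂h/∂y = [240·(+3.48) − 140·(+2.12)] / 65500 = +0.008220
h(616259, 3188651) = 394.90 + (+0.006950)·(305) + (+0.008220)·(75) = 394.90 +2.120 +0.616 = 397.636 m.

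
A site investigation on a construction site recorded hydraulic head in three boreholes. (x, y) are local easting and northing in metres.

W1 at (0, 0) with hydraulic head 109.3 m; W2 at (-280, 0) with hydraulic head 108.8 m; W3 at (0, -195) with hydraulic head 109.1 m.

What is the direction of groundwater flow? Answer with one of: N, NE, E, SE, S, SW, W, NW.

SW

∂h/∂x = (108.8 − 109.3) / (-280 − 0) = +0.001786
∂h/∂y = (109.1 − 109.3) / (-195 − 0) = +0.001026
Flow = −∇h = (-0.001786 east, -0.001026 north), which points southwest.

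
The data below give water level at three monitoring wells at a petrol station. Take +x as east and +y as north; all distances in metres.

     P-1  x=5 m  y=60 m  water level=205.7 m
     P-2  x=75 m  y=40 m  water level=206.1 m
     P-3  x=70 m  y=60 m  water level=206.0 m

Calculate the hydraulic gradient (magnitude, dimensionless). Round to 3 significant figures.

Taking P-1 as reference: P-2−P-1 = (70, -20, +0.4); P-3−P-1 = (65, 0, +0.3).
Solve a·Δx + b·Δy = Δh: det = 70·0 − 65·(-20) = 1300.
∂h/∂x = [(+0.4)·0 − (+0.3)·(-20)] / 1300 = +0.004615
∂h/∂y = [70·(+0.3) − 65·(+0.4)] / 1300 = -0.003846
|∇h| = √(0.004615² + -0.003846²) = 0.006007

0.00601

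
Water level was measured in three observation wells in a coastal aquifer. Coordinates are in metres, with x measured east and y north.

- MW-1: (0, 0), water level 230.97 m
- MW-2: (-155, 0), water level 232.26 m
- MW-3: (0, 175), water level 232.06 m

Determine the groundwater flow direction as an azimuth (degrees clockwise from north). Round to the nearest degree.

∂h/∂x = (232.26 − 230.97) / (-155 − 0) = -0.008323
∂h/∂y = (232.06 − 230.97) / (175 − 0) = +0.006229
Flow direction (−∇h) has components (+0.008323 E, -0.006229 N).
Azimuth = atan2(E, N) = atan2(+0.008323, -0.006229) = 126.8° ≈ 127°.

127°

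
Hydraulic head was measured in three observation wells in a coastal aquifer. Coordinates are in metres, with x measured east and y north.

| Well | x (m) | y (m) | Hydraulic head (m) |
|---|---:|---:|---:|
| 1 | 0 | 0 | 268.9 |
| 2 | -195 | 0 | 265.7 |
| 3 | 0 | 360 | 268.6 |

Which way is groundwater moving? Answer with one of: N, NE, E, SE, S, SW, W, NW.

∂h/∂x = (265.7 − 268.9) / (-195 − 0) = +0.01641
∂h/∂y = (268.6 − 268.9) / (360 − 0) = -0.0008333
Flow = −∇h = (-0.01641 east, +0.0008333 north), which points west.

W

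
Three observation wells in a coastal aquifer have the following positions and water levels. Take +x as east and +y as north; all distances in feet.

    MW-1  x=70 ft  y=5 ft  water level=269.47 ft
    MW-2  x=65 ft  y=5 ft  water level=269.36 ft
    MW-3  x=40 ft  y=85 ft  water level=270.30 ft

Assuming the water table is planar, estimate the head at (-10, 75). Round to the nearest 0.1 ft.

With h = a·x + b·y + c and MW-1 as origin, the differences give:
  (-5)·a + 0·b = -0.11
  (-30)·a + 80·b = +0.83
Eliminate b (×80 and ×0, subtract): -400·a = -8.800 → a = ∂h/∂x = +0.02200
Back-substitute: b = ∂h/∂y = +0.01863.
h(-10, 75) = 269.47 + (+0.02200)·(-80) + (+0.01863)·(70) = 269.47 -1.760 +1.304 = 269.014 ft.

269.0 ft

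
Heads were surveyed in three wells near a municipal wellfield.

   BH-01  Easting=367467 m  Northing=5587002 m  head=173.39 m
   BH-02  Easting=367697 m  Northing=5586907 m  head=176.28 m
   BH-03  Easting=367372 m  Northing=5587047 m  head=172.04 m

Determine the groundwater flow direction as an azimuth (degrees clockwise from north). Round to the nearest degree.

Taking BH-01 as reference: BH-02−BH-01 = (230, -95, +2.89); BH-03−BH-01 = (-95, 45, -1.35).
Determinant of the coordinate differences = 230·45 − (-95)·(-95) = 1325.
∂h/∂x = [(+2.89)·45 − (-1.35)·(-95)] / 1325 = +0.001358
∂h/∂y = [230·(-1.35) − (-95)·(+2.89)] / 1325 = -0.02713
Flow direction (−∇h) has components (-0.001358 E, +0.02713 N).
Azimuth = atan2(E, N) = atan2(-0.001358, +0.02713) = 357.1° ≈ 357°.

357°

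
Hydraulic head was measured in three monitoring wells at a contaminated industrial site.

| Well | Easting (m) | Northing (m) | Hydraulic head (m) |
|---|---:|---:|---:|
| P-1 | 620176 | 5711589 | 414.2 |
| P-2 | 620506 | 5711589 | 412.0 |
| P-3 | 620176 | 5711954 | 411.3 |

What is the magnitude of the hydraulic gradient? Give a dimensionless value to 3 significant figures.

∂h/∂x = (412.0 − 414.2) / (620506 − 620176) = -0.006667
∂h/∂y = (411.3 − 414.2) / (5711954 − 5711589) = -0.007945
|∇h| = √(-0.006667² + -0.007945²) = 0.01037

0.0104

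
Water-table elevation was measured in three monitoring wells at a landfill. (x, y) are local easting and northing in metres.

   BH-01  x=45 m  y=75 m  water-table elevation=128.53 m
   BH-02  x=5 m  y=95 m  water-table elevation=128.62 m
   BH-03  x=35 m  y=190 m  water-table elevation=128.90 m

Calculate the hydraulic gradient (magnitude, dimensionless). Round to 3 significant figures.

Taking BH-01 as reference: BH-02−BH-01 = (-40, 20, +0.09); BH-03−BH-01 = (-10, 115, +0.37).
Determinant of the coordinate differences = (-40)·115 − (-10)·20 = -4400.
∂h/∂x = [(+0.09)·115 − (+0.37)·20] / -4400 = -0.0006705
∂h/∂y = [(-40)·(+0.37) − (-10)·(+0.09)] / -4400 = +0.003159
|∇h| = √(-0.0006705² + 0.003159²) = 0.003229

0.00323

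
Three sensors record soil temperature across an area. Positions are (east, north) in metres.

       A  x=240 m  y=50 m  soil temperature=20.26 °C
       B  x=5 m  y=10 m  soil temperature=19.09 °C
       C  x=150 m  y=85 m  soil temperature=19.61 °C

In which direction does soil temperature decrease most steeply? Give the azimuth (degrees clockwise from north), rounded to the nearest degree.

Taking A as reference: B−A = (-235, -40, -1.17); C−A = (-90, 35, -0.65).
Solve a·Δx + b·Δy = ΔT: det = (-235)·35 − (-90)·(-40) = -11825.
∂T/∂x = [(-1.17)·35 − (-0.65)·(-40)] / -11825 = +0.005662
∂T/∂y = [(-235)·(-0.65) − (-90)·(-1.17)] / -11825 = -0.004013
Steepest decrease is along −∇f: components (-0.005662 E, +0.004013 N).
Azimuth = atan2(-0.005662, +0.004013) = 305.3° ≈ 305°.

305°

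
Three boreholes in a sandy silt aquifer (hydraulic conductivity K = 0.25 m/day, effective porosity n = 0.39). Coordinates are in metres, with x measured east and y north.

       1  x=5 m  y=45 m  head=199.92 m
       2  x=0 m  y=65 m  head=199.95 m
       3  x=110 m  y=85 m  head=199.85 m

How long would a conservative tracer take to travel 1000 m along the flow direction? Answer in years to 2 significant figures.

2600 years

Differences from 1: to 2 (Δx, Δy, Δh) = (-5, 20, +0.03); to 3 = (105, 40, -0.07).
Solve a·Δx + b·Δy = Δh: det = (-5)·40 − 105·20 = -2300.
∂h/∂x = [(+0.03)·40 − (-0.07)·20] / -2300 = -0.001130
∂h/∂y = [(-5)·(-0.07) − 105·(+0.03)] / -2300 = +0.001217
|∇h| = √(-0.001130² + 0.001217²) = 0.001661
Seepage velocity v = K·i/n = 0.25 × 0.001661 / 0.39 = 0.001065 m/day.
t = 1000 / 0.001065 = 9.39e+05 days = 2.57e+03 years.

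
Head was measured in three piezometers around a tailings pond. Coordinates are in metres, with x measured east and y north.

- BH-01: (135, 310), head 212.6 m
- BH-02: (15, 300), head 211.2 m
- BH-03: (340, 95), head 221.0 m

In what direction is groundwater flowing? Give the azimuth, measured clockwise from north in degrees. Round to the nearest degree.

332°

With h = a·x + b·y + c and BH-01 as origin, the differences give:
  (-120)·a + (-10)·b = -1.4
  205·a + (-215)·b = +8.4
Eliminate b (×(-215) and ×(-10), subtract): 27850·a = 385.00 → a = ∂h/∂x = +0.01382
Back-substitute: b = ∂h/∂y = -0.02589.
Flow direction (−∇h) has components (-0.01382 E, +0.02589 N).
Azimuth = atan2(E, N) = atan2(-0.01382, +0.02589) = 331.9° ≈ 332°.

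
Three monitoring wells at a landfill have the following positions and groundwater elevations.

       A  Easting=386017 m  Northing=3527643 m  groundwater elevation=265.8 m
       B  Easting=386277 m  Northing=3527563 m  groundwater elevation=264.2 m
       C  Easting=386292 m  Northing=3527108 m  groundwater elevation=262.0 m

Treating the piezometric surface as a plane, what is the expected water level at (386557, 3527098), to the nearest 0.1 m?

260.7 m

Differences from A: to B (Δx, Δy, Δh) = (260, -80, -1.6); to C = (275, -535, -3.8).
Solve a·Δx + b·Δy = Δh: det = 260·(-535) − 275·(-80) = -117100.
∂h/∂x = [(-1.6)·(-535) − (-3.8)·(-80)] / -117100 = -0.004714
∂h/∂y = [260·(-3.8) − 275·(-1.6)] / -117100 = +0.004680
h(386557, 3527098) = 265.8 + (-0.004714)·(540) + (+0.004680)·(-545) = 265.8 -2.546 -2.550 = 260.704 m.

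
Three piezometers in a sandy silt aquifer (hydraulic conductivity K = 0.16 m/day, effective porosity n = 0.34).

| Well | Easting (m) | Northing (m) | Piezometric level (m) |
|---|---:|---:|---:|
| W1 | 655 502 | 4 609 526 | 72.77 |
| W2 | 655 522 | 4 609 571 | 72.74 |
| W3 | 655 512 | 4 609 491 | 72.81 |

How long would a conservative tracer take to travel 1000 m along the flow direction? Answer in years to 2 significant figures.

5000 years

Three-point gradient (reference W1): Δ to W2 = (20, 45, -0.03), Δ to W3 = (10, -35, +0.04).
∂h/∂x = +0.0006522, ∂h/∂y = -0.0009565 (det = -1150).
|∇h| = √(0.0006522² + -0.0009565²) = 0.001158
Seepage velocity v = K·i/n = 0.16 × 0.001158 / 0.34 = 0.0005449 m/day.
t = 1000 / 0.0005449 = 1.835e+06 days = 5.02e+03 years.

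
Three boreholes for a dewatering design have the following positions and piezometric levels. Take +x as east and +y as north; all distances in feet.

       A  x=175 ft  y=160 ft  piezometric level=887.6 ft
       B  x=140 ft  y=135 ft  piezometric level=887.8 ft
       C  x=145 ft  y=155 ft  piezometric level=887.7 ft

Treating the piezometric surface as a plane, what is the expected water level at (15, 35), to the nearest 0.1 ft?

888.6 ft

Differences from A: to B (Δx, Δy, Δh) = (-35, -25, +0.2); to C = (-30, -5, +0.1).
Solve a·Δx + b·Δy = Δh: det = (-35)·(-5) − (-30)·(-25) = -575.
∂h/∂x = [(+0.2)·(-5) − (+0.1)·(-25)] / -575 = -0.002609
∂h/∂y = [(-35)·(+0.1) − (-30)·(+0.2)] / -575 = -0.004348
h(15, 35) = 887.6 + (-0.002609)·(-160) + (-0.004348)·(-125) = 887.6 +0.417 +0.543 = 888.561 ft.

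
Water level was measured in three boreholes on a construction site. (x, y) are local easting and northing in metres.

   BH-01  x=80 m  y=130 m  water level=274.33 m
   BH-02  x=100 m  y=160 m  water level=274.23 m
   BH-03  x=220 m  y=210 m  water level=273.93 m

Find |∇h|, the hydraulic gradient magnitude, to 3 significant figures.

Taking BH-01 as reference: BH-02−BH-01 = (20, 30, -0.10); BH-03−BH-01 = (140, 80, -0.40).
Solve a·Δx + b·Δy = Δh: det = 20·80 − 140·30 = -2600.
∂h/∂x = [(-0.10)·80 − (-0.40)·30] / -2600 = -0.001538
∂h/∂y = [20·(-0.40) − 140·(-0.10)] / -2600 = -0.002308
|∇h| = √(-0.001538² + -0.002308²) = 0.002774

0.00277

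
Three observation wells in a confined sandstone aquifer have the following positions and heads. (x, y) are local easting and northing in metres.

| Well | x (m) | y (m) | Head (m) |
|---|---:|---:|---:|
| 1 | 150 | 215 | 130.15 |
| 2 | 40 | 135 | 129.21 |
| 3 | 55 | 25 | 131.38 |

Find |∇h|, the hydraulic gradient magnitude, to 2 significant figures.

0.027

Taking 1 as reference: 2−1 = (-110, -80, -0.94); 3−1 = (-95, -190, +1.23).
Determinant of the coordinate differences = (-110)·(-190) − (-95)·(-80) = 13300.
∂h/∂x = [(-0.94)·(-190) − (+1.23)·(-80)] / 13300 = +0.02083
∂h/∂y = [(-110)·(+1.23) − (-95)·(-0.94)] / 13300 = -0.01689
|∇h| = √(0.02083² + -0.01689²) = 0.02682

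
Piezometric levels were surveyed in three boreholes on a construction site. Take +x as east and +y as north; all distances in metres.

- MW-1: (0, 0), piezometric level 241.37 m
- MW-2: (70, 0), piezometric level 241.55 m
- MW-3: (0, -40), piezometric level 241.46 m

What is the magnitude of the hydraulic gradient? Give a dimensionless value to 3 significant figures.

0.00342

∂h/∂x = (241.55 − 241.37) / (70 − 0) = +0.002571
∂h/∂y = (241.46 − 241.37) / (-40 − 0) = -0.002250
|∇h| = √(0.002571² + -0.002250²) = 0.003417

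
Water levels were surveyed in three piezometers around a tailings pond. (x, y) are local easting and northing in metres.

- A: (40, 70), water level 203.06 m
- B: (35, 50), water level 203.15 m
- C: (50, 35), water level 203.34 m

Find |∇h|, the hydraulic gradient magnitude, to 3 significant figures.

Taking A as reference: B−A = (-5, -20, +0.09); C−A = (10, -35, +0.28).
Determinant of the coordinate differences = (-5)·(-35) − 10·(-20) = 375.
∂h/∂x = [(+0.09)·(-35) − (+0.28)·(-20)] / 375 = +0.006533
∂h/∂y = [(-5)·(+0.28) − 10·(+0.09)] / 375 = -0.006133
|∇h| = √(0.006533² + -0.006133²) = 0.008961

0.00896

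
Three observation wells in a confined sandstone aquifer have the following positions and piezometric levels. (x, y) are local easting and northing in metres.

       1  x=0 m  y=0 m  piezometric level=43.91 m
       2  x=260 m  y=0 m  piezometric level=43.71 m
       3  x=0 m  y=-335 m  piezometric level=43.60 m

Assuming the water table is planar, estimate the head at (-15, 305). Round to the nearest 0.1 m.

∂h/∂x = (43.71 − 43.91) / (260 − 0) = -0.0007692
∂h/∂y = (43.60 − 43.91) / (-335 − 0) = +0.0009254
h(-15, 305) = 43.91 + (-0.0007692)·(-15) + (+0.0009254)·(305) = 43.91 +0.012 +0.282 = 44.204 m.

44.2 m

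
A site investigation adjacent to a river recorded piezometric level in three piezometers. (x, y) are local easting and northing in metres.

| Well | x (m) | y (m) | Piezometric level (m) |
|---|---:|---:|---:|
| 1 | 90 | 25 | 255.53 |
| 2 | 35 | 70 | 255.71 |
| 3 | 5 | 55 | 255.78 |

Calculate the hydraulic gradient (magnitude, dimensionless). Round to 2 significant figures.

Differences from 1: to 2 (Δx, Δy, Δh) = (-55, 45, +0.18); to 3 = (-85, 30, +0.25).
Determinant of the coordinate differences = (-55)·30 − (-85)·45 = 2175.
∂h/∂x = [(+0.18)·30 − (+0.25)·45] / 2175 = -0.002690
∂h/∂y = [(-55)·(+0.25) − (-85)·(+0.18)] / 2175 = +0.0007126
|∇h| = √(-0.002690² + 0.0007126²) = 0.002783

0.0028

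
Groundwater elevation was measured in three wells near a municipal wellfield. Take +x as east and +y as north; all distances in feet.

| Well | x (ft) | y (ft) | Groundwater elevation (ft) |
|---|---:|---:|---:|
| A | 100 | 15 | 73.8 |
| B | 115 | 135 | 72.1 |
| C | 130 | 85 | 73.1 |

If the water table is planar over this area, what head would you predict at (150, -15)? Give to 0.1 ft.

75.0 ft

Differences from A: to B (Δx, Δy, Δh) = (15, 120, -1.7); to C = (30, 70, -0.7).
Solve a·Δx + b·Δy = Δh: det = 15·70 − 30·120 = -2550.
∂h/∂x = [(-1.7)·70 − (-0.7)·120] / -2550 = +0.01373
∂h/∂y = [15·(-0.7) − 30·(-1.7)] / -2550 = -0.01588
h(150, -15) = 73.8 + (+0.01373)·(50) + (-0.01588)·(-30) = 73.8 +0.686 +0.476 = 74.963 ft.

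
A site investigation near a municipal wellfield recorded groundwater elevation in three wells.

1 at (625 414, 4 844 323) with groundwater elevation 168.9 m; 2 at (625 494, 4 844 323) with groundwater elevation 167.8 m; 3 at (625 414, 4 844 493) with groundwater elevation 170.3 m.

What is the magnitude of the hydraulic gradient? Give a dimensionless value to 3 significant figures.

0.0160

∂h/∂x = (167.8 − 168.9) / (625494 − 625414) = -0.01375
∂h/∂y = (170.3 − 168.9) / (4844493 − 4844323) = +0.008235
|∇h| = √(-0.01375² + 0.008235²) = 0.01603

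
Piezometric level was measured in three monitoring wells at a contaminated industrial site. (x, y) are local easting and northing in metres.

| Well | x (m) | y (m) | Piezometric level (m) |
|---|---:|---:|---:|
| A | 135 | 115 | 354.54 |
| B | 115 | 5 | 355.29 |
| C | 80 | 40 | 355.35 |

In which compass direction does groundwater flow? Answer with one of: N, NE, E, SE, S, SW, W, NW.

NE

With h = a·x + b·y + c and A as origin, the differences give:
  (-20)·a + (-110)·b = +0.75
  (-55)·a + (-75)·b = +0.81
Eliminate b (×(-75) and ×(-110), subtract): -4550·a = 32.850 → a = ∂h/∂x = -0.007220
Back-substitute: b = ∂h/∂y = -0.005505.
Flow = −∇h = (+0.007220 east, +0.005505 north), which points northeast.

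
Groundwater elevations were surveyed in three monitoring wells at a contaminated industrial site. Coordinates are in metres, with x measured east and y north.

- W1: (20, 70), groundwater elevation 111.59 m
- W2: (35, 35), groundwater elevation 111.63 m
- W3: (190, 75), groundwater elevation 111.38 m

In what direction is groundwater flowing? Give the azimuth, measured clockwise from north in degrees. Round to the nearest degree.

036°

Differences from W1: to W2 (Δx, Δy, Δh) = (15, -35, +0.04); to W3 = (170, 5, -0.21).
Solve a·Δx + b·Δy = Δh: det = 15·5 − 170·(-35) = 6025.
∂h/∂x = [(+0.04)·5 − (-0.21)·(-35)] / 6025 = -0.001187
∂h/∂y = [15·(-0.21) − 170·(+0.04)] / 6025 = -0.001651
Flow direction (−∇h) has components (+0.001187 E, +0.001651 N).
Azimuth = atan2(E, N) = atan2(+0.001187, +0.001651) = 35.7° ≈ 036°.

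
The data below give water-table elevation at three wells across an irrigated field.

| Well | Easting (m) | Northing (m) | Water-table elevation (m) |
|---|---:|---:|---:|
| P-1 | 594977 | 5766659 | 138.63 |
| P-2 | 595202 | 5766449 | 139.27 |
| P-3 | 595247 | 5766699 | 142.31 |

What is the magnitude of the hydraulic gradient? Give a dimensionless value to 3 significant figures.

0.0157

Differences from P-1: to P-2 (Δx, Δy, Δh) = (225, -210, +0.64); to P-3 = (270, 40, +3.68).
Solve a·Δx + b·Δy = Δh: det = 225·40 − 270·(-210) = 65700.
∂h/∂x = [(+0.64)·40 − (+3.68)·(-210)] / 65700 = +0.01215
∂h/∂y = [225·(+3.68) − 270·(+0.64)] / 65700 = +0.009973
|∇h| = √(0.01215² + 0.009973²) = 0.01572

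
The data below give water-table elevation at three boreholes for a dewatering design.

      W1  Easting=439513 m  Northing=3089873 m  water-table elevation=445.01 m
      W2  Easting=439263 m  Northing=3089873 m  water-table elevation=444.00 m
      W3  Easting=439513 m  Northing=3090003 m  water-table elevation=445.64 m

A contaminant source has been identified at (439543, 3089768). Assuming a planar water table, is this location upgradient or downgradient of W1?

downgradient

∂h/∂x = (444.00 − 445.01) / (439263 − 439513) = +0.004040
∂h/∂y = (445.64 − 445.01) / (3090003 − 3089873) = +0.004846
Head at (439543, 3089768) = 445.01 + (+0.004040)·(30) + (+0.004846)·(-105) = 444.62 m.
That is lower than the 445.01 m at W1, so the point is downgradient.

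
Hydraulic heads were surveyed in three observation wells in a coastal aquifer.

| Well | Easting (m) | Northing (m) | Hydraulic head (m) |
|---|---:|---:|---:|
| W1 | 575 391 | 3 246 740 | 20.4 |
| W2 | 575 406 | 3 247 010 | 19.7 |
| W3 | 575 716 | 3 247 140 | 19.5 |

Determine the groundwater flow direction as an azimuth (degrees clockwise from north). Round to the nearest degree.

Three-point gradient (reference W1): Δ to W2 = (15, 270, -0.7), Δ to W3 = (325, 400, -0.9).
∂h/∂x = +0.0004526, ∂h/∂y = -0.002618 (det = -81750).
Flow direction (−∇h) has components (-0.0004526 E, +0.002618 N).
Azimuth = atan2(E, N) = atan2(-0.0004526, +0.002618) = 350.2° ≈ 350°.

350°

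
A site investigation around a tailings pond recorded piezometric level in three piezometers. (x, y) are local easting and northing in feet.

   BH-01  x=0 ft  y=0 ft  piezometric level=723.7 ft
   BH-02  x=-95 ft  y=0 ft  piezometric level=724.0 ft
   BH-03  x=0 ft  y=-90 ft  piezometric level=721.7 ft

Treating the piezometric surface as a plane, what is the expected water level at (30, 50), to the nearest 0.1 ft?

∂h/∂x = (724.0 − 723.7) / (-95 − 0) = -0.003158
∂h/∂y = (721.7 − 723.7) / (-90 − 0) = +0.02222
h(30, 50) = 723.7 + (-0.003158)·(30) + (+0.02222)·(50) = 723.7 -0.095 +1.111 = 724.716 ft.

724.7 ft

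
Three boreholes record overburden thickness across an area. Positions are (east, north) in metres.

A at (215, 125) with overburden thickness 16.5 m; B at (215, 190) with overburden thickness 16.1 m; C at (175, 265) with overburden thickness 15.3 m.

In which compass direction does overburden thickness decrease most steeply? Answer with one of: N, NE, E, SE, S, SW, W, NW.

Differences from A: to B (Δx, Δy, Δh) = (0, 65, -0.4); to C = (-40, 140, -1.2).
Determinant of the coordinate differences = 0·140 − (-40)·65 = 2600.
∂d/∂x = [(-0.4)·140 − (-1.2)·65] / 2600 = +0.008462
∂d/∂y = [0·(-1.2) − (-40)·(-0.4)] / 2600 = -0.006154
Steepest decrease is along −∇f = (-0.008462 E, +0.006154 N) → northwest.

NW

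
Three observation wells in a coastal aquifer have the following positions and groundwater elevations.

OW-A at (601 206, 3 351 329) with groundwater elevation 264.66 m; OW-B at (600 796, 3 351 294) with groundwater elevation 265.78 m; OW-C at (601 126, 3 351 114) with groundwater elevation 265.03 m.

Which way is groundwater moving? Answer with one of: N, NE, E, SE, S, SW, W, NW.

Taking OW-A as reference: OW-B−OW-A = (-410, -35, +1.12); OW-C−OW-A = (-80, -215, +0.37).
Determinant of the coordinate differences = (-410)·(-215) − (-80)·(-35) = 85350.
∂h/∂x = [(+1.12)·(-215) − (+0.37)·(-35)] / 85350 = -0.002670
∂h/∂y = [(-410)·(+0.37) − (-80)·(+1.12)] / 85350 = -0.0007276
Flow = −∇h = (+0.002670 east, +0.0007276 north), which points east.

E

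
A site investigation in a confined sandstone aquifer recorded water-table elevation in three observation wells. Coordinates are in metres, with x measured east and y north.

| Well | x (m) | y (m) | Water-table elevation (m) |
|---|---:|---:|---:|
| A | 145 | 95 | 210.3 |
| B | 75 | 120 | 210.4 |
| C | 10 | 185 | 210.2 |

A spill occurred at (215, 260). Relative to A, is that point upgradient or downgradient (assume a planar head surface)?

Differences from A: to B (Δx, Δy, Δh) = (-70, 25, +0.1); to C = (-135, 90, -0.1).
Determinant of the coordinate differences = (-70)·90 − (-135)·25 = -2925.
∂h/∂x = [(+0.1)·90 − (-0.1)·25] / -2925 = -0.003932
∂h/∂y = [(-70)·(-0.1) − (-135)·(+0.1)] / -2925 = -0.007009
Head at (215, 260) = 210.3 + (-0.003932)·(70) + (-0.007009)·(165) = 208.87 m.
That is lower than the 210.3 m at A, so the point is downgradient.

downgradient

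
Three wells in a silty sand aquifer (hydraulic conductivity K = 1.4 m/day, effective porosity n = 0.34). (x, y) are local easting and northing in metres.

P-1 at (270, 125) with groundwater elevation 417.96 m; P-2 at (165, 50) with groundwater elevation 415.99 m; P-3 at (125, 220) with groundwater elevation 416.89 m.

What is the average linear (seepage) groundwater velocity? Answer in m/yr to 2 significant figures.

23 m/yr

Differences from P-1: to P-2 (Δx, Δy, Δh) = (-105, -75, -1.97); to P-3 = (-145, 95, -1.07).
Determinant of the coordinate differences = (-105)·95 − (-145)·(-75) = -20850.
∂h/∂x = [(-1.97)·95 − (-1.07)·(-75)] / -20850 = +0.01282
∂h/∂y = [(-105)·(-1.07) − (-145)·(-1.97)] / -20850 = +0.008312
|∇h| = √(0.01282² + 0.008312²) = 0.01528
Seepage velocity v = K·i/n = 1.4 × 0.01528 / 0.34 = 0.06292 m/day = 22.98 m/yr.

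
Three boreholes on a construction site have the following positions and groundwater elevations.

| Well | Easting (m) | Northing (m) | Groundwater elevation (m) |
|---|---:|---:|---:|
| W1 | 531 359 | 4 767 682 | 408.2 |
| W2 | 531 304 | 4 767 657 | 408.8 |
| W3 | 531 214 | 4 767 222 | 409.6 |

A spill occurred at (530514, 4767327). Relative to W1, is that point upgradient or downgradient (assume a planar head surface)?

Differences from W1: to W2 (Δx, Δy, Δh) = (-55, -25, +0.6); to W3 = (-145, -460, +1.4).
Determinant of the coordinate differences = (-55)·(-460) − (-145)·(-25) = 21675.
∂h/∂x = [(+0.6)·(-460) − (+1.4)·(-25)] / 21675 = -0.01112
∂h/∂y = [(-55)·(+1.4) − (-145)·(+0.6)] / 21675 = +0.0004614
Head at (530514, 4767327) = 408.2 + (-0.01112)·(-845) + (+0.0004614)·(-355) = 417.43 m.
That is higher than the 408.2 m at W1, so the point is upgradient.

upgradient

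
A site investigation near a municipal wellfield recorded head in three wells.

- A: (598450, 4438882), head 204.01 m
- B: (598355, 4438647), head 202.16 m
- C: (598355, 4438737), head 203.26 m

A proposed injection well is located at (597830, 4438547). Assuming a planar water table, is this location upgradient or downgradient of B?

upgradient

Differences from A: to B (Δx, Δy, Δh) = (-95, -235, -1.85); to C = (-95, -145, -0.75).
Solve a·Δx + b·Δy = Δh: det = (-95)·(-145) − (-95)·(-235) = -8550.
∂h/∂x = [(-1.85)·(-145) − (-0.75)·(-235)] / -8550 = -0.01076
∂h/∂y = [(-95)·(-0.75) − (-95)·(-1.85)] / -8550 = +0.01222
Head at (597830, 4438547) = 204.01 + (-0.01076)·(-620) + (+0.01222)·(-335) = 206.59 m.
That is higher than the 202.16 m at B, so the point is upgradient.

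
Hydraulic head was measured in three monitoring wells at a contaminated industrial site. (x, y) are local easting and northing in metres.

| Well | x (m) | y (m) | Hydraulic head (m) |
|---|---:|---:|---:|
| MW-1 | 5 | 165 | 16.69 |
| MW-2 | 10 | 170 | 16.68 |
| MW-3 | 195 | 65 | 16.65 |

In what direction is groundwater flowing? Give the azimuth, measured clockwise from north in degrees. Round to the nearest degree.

Differences from MW-1: to MW-2 (Δx, Δy, Δh) = (5, 5, -0.01); to MW-3 = (190, -100, -0.04).
Determinant of the coordinate differences = 5·(-100) − 190·5 = -1450.
∂h/∂x = [(-0.01)·(-100) − (-0.04)·5] / -1450 = -0.0008276
∂h/∂y = [5·(-0.04) − 190·(-0.01)] / -1450 = -0.001172
Flow direction (−∇h) has components (+0.0008276 E, +0.001172 N).
Azimuth = atan2(E, N) = atan2(+0.0008276, +0.001172) = 35.2° ≈ 035°.

035°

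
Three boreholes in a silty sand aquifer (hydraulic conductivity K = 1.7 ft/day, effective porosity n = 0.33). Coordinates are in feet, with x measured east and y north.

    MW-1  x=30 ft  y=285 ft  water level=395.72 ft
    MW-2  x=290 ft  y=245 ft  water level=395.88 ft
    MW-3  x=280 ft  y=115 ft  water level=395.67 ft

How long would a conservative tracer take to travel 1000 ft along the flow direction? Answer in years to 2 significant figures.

300 years

Three-point gradient (reference MW-1): Δ to MW-2 = (260, -40, +0.16), Δ to MW-3 = (250, -170, -0.05).
∂h/∂x = +0.0008538, ∂h/∂y = +0.001550 (det = -34200).
|∇h| = √(0.0008538² + 0.001550²) = 0.00177
Seepage velocity v = K·i/n = 1.7 × 0.00177 / 0.33 = 0.009118 ft/day.
t = 1000 / 0.009118 = 1.097e+05 days = 300 years.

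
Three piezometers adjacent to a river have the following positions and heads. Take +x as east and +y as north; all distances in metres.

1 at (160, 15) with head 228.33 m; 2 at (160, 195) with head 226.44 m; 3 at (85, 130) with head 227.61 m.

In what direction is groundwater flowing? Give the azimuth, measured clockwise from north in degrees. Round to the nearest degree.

032°

Taking 1 as reference: 2−1 = (0, 180, -1.89); 3−1 = (-75, 115, -0.72).
Solve a·Δx + b·Δy = Δh: det = 0·115 − (-75)·180 = 13500.
∂h/∂x = [(-1.89)·115 − (-0.72)·180] / 13500 = -0.006500
∂h/∂y = [0·(-0.72) − (-75)·(-1.89)] / 13500 = -0.01050
Flow direction (−∇h) has components (+0.006500 E, +0.01050 N).
Azimuth = atan2(E, N) = atan2(+0.006500, +0.01050) = 31.8° ≈ 032°.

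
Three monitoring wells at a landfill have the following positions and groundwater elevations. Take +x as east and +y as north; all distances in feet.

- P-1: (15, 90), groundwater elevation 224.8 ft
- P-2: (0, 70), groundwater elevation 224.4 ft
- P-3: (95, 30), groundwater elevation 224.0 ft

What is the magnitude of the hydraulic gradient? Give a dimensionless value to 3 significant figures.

0.0179

With h = a·x + b·y + c and P-1 as origin, the differences give:
  (-15)·a + (-20)·b = -0.4
  80·a + (-60)·b = -0.8
Eliminate b (×(-60) and ×(-20), subtract): 2500·a = 8.00 → a = ∂h/∂x = +0.003200
Back-substitute: b = ∂h/∂y = +0.01760.
|∇h| = √(0.003200² + 0.01760²) = 0.01789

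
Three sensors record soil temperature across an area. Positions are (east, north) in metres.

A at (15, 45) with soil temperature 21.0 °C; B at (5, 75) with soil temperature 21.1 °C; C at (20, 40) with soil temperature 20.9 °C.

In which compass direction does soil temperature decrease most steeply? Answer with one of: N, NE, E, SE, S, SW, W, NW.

E

Taking A as reference: B−A = (-10, 30, +0.1); C−A = (5, -5, -0.1).
Solve a·Δx + b·Δy = ΔT: det = (-10)·(-5) − 5·30 = -100.
∂T/∂x = [(+0.1)·(-5) − (-0.1)·30] / -100 = -0.02500
∂T/∂y = [(-10)·(-0.1) − 5·(+0.1)] / -100 = -0.005000
Steepest decrease is along −∇f = (+0.02500 E, +0.005000 N) → east.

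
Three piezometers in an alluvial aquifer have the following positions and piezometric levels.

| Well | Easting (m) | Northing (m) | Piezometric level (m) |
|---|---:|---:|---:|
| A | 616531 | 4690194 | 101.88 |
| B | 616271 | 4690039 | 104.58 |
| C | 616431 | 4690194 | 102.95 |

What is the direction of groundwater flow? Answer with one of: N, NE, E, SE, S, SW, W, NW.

E

Taking A as reference: B−A = (-260, -155, +2.70); C−A = (-100, 0, +1.07).
Determinant of the coordinate differences = (-260)·0 − (-100)·(-155) = -15500.
∂h/∂x = [(+2.70)·0 − (+1.07)·(-155)] / -15500 = -0.01070
∂h/∂y = [(-260)·(+1.07) − (-100)·(+2.70)] / -15500 = +0.0005290
Flow = −∇h = (+0.01070 east, -0.0005290 north), which points east.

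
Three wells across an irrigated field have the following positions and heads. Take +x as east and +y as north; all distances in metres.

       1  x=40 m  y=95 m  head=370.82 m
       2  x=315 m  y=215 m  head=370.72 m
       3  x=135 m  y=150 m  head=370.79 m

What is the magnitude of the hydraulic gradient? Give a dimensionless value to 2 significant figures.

With h = a·x + b·y + c and 1 as origin, the differences give:
  275·a + 120·b = -0.10
  95·a + 55·b = -0.03
Eliminate b (×55 and ×120, subtract): 3725·a = -1.900 → a = ∂h/∂x = -0.0005101
Back-substitute: b = ∂h/∂y = +0.0003356.
|∇h| = √(-0.0005101² + 0.0003356²) = 0.0006106

0.00061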